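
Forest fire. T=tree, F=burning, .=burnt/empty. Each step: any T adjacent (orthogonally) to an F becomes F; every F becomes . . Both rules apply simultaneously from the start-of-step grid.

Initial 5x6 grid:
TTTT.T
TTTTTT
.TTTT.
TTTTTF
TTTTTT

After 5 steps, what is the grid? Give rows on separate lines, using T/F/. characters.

Step 1: 2 trees catch fire, 1 burn out
  TTTT.T
  TTTTTT
  .TTTT.
  TTTTF.
  TTTTTF
Step 2: 3 trees catch fire, 2 burn out
  TTTT.T
  TTTTTT
  .TTTF.
  TTTF..
  TTTTF.
Step 3: 4 trees catch fire, 3 burn out
  TTTT.T
  TTTTFT
  .TTF..
  TTF...
  TTTF..
Step 4: 5 trees catch fire, 4 burn out
  TTTT.T
  TTTF.F
  .TF...
  TF....
  TTF...
Step 5: 6 trees catch fire, 5 burn out
  TTTF.F
  TTF...
  .F....
  F.....
  TF....

TTTF.F
TTF...
.F....
F.....
TF....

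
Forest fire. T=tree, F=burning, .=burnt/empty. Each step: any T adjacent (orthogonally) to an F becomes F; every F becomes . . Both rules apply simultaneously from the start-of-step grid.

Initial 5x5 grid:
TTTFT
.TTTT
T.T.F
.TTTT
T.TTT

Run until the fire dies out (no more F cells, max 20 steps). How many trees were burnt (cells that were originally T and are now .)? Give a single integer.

Step 1: +5 fires, +2 burnt (F count now 5)
Step 2: +4 fires, +5 burnt (F count now 4)
Step 3: +5 fires, +4 burnt (F count now 5)
Step 4: +2 fires, +5 burnt (F count now 2)
Step 5: +0 fires, +2 burnt (F count now 0)
Fire out after step 5
Initially T: 18, now '.': 23
Total burnt (originally-T cells now '.'): 16

Answer: 16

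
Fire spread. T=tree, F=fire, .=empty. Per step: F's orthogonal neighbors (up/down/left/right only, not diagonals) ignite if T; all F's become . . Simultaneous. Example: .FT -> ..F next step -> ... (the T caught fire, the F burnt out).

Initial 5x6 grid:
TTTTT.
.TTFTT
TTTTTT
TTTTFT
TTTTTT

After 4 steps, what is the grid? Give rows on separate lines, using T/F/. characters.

Step 1: 8 trees catch fire, 2 burn out
  TTTFT.
  .TF.FT
  TTTFFT
  TTTF.F
  TTTTFT
Step 2: 9 trees catch fire, 8 burn out
  TTF.F.
  .F...F
  TTF..F
  TTF...
  TTTF.F
Step 3: 4 trees catch fire, 9 burn out
  TF....
  ......
  TF....
  TF....
  TTF...
Step 4: 4 trees catch fire, 4 burn out
  F.....
  ......
  F.....
  F.....
  TF....

F.....
......
F.....
F.....
TF....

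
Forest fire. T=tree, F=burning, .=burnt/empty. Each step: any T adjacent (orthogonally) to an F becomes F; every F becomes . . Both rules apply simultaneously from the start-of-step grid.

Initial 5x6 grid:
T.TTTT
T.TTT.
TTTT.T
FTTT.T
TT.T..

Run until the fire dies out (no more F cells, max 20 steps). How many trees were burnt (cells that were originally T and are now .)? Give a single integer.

Step 1: +3 fires, +1 burnt (F count now 3)
Step 2: +4 fires, +3 burnt (F count now 4)
Step 3: +3 fires, +4 burnt (F count now 3)
Step 4: +3 fires, +3 burnt (F count now 3)
Step 5: +2 fires, +3 burnt (F count now 2)
Step 6: +2 fires, +2 burnt (F count now 2)
Step 7: +1 fires, +2 burnt (F count now 1)
Step 8: +1 fires, +1 burnt (F count now 1)
Step 9: +0 fires, +1 burnt (F count now 0)
Fire out after step 9
Initially T: 21, now '.': 28
Total burnt (originally-T cells now '.'): 19

Answer: 19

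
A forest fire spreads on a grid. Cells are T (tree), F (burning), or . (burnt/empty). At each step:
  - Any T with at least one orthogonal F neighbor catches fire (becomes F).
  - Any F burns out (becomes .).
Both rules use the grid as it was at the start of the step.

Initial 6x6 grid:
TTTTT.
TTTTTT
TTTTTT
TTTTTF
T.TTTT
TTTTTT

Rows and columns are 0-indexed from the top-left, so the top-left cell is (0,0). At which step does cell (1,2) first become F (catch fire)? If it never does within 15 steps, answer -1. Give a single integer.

Step 1: cell (1,2)='T' (+3 fires, +1 burnt)
Step 2: cell (1,2)='T' (+5 fires, +3 burnt)
Step 3: cell (1,2)='T' (+5 fires, +5 burnt)
Step 4: cell (1,2)='T' (+6 fires, +5 burnt)
Step 5: cell (1,2)='F' (+5 fires, +6 burnt)
  -> target ignites at step 5
Step 6: cell (1,2)='.' (+5 fires, +5 burnt)
Step 7: cell (1,2)='.' (+3 fires, +5 burnt)
Step 8: cell (1,2)='.' (+1 fires, +3 burnt)
Step 9: cell (1,2)='.' (+0 fires, +1 burnt)
  fire out at step 9

5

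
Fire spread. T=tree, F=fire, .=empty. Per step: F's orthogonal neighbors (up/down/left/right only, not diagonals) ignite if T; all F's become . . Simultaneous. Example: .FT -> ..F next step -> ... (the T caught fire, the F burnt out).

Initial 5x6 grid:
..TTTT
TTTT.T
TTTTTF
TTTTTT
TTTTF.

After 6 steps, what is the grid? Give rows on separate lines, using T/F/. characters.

Step 1: 5 trees catch fire, 2 burn out
  ..TTTT
  TTTT.F
  TTTTF.
  TTTTFF
  TTTF..
Step 2: 4 trees catch fire, 5 burn out
  ..TTTF
  TTTT..
  TTTF..
  TTTF..
  TTF...
Step 3: 5 trees catch fire, 4 burn out
  ..TTF.
  TTTF..
  TTF...
  TTF...
  TF....
Step 4: 5 trees catch fire, 5 burn out
  ..TF..
  TTF...
  TF....
  TF....
  F.....
Step 5: 4 trees catch fire, 5 burn out
  ..F...
  TF....
  F.....
  F.....
  ......
Step 6: 1 trees catch fire, 4 burn out
  ......
  F.....
  ......
  ......
  ......

......
F.....
......
......
......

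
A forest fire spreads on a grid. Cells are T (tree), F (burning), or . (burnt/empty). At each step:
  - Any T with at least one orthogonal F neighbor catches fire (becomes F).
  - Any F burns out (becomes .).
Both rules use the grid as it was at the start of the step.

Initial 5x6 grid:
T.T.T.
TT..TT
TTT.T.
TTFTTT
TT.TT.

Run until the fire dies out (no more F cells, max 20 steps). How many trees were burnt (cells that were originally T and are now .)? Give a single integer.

Step 1: +3 fires, +1 burnt (F count now 3)
Step 2: +5 fires, +3 burnt (F count now 5)
Step 3: +6 fires, +5 burnt (F count now 6)
Step 4: +2 fires, +6 burnt (F count now 2)
Step 5: +3 fires, +2 burnt (F count now 3)
Step 6: +0 fires, +3 burnt (F count now 0)
Fire out after step 6
Initially T: 20, now '.': 29
Total burnt (originally-T cells now '.'): 19

Answer: 19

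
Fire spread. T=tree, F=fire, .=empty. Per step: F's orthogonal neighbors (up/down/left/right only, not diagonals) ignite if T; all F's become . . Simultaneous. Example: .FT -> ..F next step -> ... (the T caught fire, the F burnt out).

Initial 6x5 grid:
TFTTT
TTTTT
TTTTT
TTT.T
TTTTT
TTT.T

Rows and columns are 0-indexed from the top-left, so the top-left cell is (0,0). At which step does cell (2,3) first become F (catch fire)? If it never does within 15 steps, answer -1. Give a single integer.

Step 1: cell (2,3)='T' (+3 fires, +1 burnt)
Step 2: cell (2,3)='T' (+4 fires, +3 burnt)
Step 3: cell (2,3)='T' (+5 fires, +4 burnt)
Step 4: cell (2,3)='F' (+5 fires, +5 burnt)
  -> target ignites at step 4
Step 5: cell (2,3)='.' (+4 fires, +5 burnt)
Step 6: cell (2,3)='.' (+4 fires, +4 burnt)
Step 7: cell (2,3)='.' (+1 fires, +4 burnt)
Step 8: cell (2,3)='.' (+1 fires, +1 burnt)
Step 9: cell (2,3)='.' (+0 fires, +1 burnt)
  fire out at step 9

4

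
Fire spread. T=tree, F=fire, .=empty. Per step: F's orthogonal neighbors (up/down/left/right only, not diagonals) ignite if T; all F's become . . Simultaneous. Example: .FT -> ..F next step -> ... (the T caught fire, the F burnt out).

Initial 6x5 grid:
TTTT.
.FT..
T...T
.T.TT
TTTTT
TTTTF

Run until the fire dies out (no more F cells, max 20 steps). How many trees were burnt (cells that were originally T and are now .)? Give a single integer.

Step 1: +4 fires, +2 burnt (F count now 4)
Step 2: +5 fires, +4 burnt (F count now 5)
Step 3: +5 fires, +5 burnt (F count now 5)
Step 4: +2 fires, +5 burnt (F count now 2)
Step 5: +2 fires, +2 burnt (F count now 2)
Step 6: +0 fires, +2 burnt (F count now 0)
Fire out after step 6
Initially T: 19, now '.': 29
Total burnt (originally-T cells now '.'): 18

Answer: 18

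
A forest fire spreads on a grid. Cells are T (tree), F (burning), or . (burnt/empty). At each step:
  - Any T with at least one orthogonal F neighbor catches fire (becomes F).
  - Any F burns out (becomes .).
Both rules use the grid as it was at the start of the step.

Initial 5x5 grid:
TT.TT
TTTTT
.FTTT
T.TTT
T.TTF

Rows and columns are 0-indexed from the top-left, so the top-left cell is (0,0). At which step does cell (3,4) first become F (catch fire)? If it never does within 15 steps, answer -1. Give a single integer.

Step 1: cell (3,4)='F' (+4 fires, +2 burnt)
  -> target ignites at step 1
Step 2: cell (3,4)='.' (+8 fires, +4 burnt)
Step 3: cell (3,4)='.' (+3 fires, +8 burnt)
Step 4: cell (3,4)='.' (+2 fires, +3 burnt)
Step 5: cell (3,4)='.' (+0 fires, +2 burnt)
  fire out at step 5

1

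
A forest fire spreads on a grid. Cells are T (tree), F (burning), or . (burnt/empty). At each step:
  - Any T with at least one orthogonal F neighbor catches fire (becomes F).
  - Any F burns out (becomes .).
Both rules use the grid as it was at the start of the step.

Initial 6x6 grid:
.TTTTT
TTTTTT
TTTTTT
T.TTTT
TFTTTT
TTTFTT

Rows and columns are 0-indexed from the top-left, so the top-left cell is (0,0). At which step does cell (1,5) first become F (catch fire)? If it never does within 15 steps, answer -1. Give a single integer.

Step 1: cell (1,5)='T' (+6 fires, +2 burnt)
Step 2: cell (1,5)='T' (+6 fires, +6 burnt)
Step 3: cell (1,5)='T' (+5 fires, +6 burnt)
Step 4: cell (1,5)='T' (+6 fires, +5 burnt)
Step 5: cell (1,5)='T' (+5 fires, +6 burnt)
Step 6: cell (1,5)='F' (+3 fires, +5 burnt)
  -> target ignites at step 6
Step 7: cell (1,5)='.' (+1 fires, +3 burnt)
Step 8: cell (1,5)='.' (+0 fires, +1 burnt)
  fire out at step 8

6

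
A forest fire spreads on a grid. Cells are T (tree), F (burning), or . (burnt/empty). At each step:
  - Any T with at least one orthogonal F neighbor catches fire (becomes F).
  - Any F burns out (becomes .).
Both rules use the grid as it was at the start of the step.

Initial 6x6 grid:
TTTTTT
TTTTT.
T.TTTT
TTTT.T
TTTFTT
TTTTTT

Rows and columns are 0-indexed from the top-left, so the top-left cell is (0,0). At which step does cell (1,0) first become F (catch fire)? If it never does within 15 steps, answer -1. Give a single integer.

Step 1: cell (1,0)='T' (+4 fires, +1 burnt)
Step 2: cell (1,0)='T' (+6 fires, +4 burnt)
Step 3: cell (1,0)='T' (+8 fires, +6 burnt)
Step 4: cell (1,0)='T' (+6 fires, +8 burnt)
Step 5: cell (1,0)='T' (+4 fires, +6 burnt)
Step 6: cell (1,0)='F' (+3 fires, +4 burnt)
  -> target ignites at step 6
Step 7: cell (1,0)='.' (+1 fires, +3 burnt)
Step 8: cell (1,0)='.' (+0 fires, +1 burnt)
  fire out at step 8

6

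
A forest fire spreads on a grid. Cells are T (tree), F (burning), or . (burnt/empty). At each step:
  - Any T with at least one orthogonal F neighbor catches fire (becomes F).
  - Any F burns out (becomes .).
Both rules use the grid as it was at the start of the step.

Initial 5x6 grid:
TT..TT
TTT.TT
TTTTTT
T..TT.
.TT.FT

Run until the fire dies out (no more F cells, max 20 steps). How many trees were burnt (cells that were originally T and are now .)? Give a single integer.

Step 1: +2 fires, +1 burnt (F count now 2)
Step 2: +2 fires, +2 burnt (F count now 2)
Step 3: +3 fires, +2 burnt (F count now 3)
Step 4: +3 fires, +3 burnt (F count now 3)
Step 5: +3 fires, +3 burnt (F count now 3)
Step 6: +2 fires, +3 burnt (F count now 2)
Step 7: +3 fires, +2 burnt (F count now 3)
Step 8: +1 fires, +3 burnt (F count now 1)
Step 9: +0 fires, +1 burnt (F count now 0)
Fire out after step 9
Initially T: 21, now '.': 28
Total burnt (originally-T cells now '.'): 19

Answer: 19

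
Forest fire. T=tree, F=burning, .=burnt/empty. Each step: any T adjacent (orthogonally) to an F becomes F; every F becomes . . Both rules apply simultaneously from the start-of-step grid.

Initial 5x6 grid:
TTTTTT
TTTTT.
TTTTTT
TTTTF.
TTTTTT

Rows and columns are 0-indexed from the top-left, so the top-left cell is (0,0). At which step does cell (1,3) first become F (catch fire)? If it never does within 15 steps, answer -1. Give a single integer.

Step 1: cell (1,3)='T' (+3 fires, +1 burnt)
Step 2: cell (1,3)='T' (+6 fires, +3 burnt)
Step 3: cell (1,3)='F' (+5 fires, +6 burnt)
  -> target ignites at step 3
Step 4: cell (1,3)='.' (+6 fires, +5 burnt)
Step 5: cell (1,3)='.' (+4 fires, +6 burnt)
Step 6: cell (1,3)='.' (+2 fires, +4 burnt)
Step 7: cell (1,3)='.' (+1 fires, +2 burnt)
Step 8: cell (1,3)='.' (+0 fires, +1 burnt)
  fire out at step 8

3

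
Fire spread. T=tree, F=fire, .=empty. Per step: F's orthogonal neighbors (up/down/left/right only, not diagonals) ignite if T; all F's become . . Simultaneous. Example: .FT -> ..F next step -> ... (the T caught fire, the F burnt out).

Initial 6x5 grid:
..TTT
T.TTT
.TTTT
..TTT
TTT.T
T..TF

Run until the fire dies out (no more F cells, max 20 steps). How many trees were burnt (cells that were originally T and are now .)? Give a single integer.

Step 1: +2 fires, +1 burnt (F count now 2)
Step 2: +1 fires, +2 burnt (F count now 1)
Step 3: +2 fires, +1 burnt (F count now 2)
Step 4: +3 fires, +2 burnt (F count now 3)
Step 5: +4 fires, +3 burnt (F count now 4)
Step 6: +4 fires, +4 burnt (F count now 4)
Step 7: +2 fires, +4 burnt (F count now 2)
Step 8: +1 fires, +2 burnt (F count now 1)
Step 9: +0 fires, +1 burnt (F count now 0)
Fire out after step 9
Initially T: 20, now '.': 29
Total burnt (originally-T cells now '.'): 19

Answer: 19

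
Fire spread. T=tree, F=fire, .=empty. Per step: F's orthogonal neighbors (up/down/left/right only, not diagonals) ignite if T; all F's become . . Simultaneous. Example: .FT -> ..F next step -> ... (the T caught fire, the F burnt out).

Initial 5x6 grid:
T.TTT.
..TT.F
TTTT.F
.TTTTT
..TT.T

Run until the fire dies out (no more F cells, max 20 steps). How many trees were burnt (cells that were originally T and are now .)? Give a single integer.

Answer: 17

Derivation:
Step 1: +1 fires, +2 burnt (F count now 1)
Step 2: +2 fires, +1 burnt (F count now 2)
Step 3: +1 fires, +2 burnt (F count now 1)
Step 4: +3 fires, +1 burnt (F count now 3)
Step 5: +4 fires, +3 burnt (F count now 4)
Step 6: +3 fires, +4 burnt (F count now 3)
Step 7: +3 fires, +3 burnt (F count now 3)
Step 8: +0 fires, +3 burnt (F count now 0)
Fire out after step 8
Initially T: 18, now '.': 29
Total burnt (originally-T cells now '.'): 17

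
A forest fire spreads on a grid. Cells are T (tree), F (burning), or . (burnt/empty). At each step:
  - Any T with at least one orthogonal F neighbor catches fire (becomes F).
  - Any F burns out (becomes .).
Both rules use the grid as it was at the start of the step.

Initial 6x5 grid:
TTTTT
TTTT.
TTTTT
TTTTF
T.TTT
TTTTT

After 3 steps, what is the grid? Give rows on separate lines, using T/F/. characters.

Step 1: 3 trees catch fire, 1 burn out
  TTTTT
  TTTT.
  TTTTF
  TTTF.
  T.TTF
  TTTTT
Step 2: 4 trees catch fire, 3 burn out
  TTTTT
  TTTT.
  TTTF.
  TTF..
  T.TF.
  TTTTF
Step 3: 5 trees catch fire, 4 burn out
  TTTTT
  TTTF.
  TTF..
  TF...
  T.F..
  TTTF.

TTTTT
TTTF.
TTF..
TF...
T.F..
TTTF.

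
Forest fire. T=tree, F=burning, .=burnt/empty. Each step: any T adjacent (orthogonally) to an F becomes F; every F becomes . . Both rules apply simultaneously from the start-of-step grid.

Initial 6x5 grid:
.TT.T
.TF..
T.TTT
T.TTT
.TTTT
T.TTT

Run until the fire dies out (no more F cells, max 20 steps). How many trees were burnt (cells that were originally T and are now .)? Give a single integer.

Answer: 16

Derivation:
Step 1: +3 fires, +1 burnt (F count now 3)
Step 2: +3 fires, +3 burnt (F count now 3)
Step 3: +3 fires, +3 burnt (F count now 3)
Step 4: +4 fires, +3 burnt (F count now 4)
Step 5: +2 fires, +4 burnt (F count now 2)
Step 6: +1 fires, +2 burnt (F count now 1)
Step 7: +0 fires, +1 burnt (F count now 0)
Fire out after step 7
Initially T: 20, now '.': 26
Total burnt (originally-T cells now '.'): 16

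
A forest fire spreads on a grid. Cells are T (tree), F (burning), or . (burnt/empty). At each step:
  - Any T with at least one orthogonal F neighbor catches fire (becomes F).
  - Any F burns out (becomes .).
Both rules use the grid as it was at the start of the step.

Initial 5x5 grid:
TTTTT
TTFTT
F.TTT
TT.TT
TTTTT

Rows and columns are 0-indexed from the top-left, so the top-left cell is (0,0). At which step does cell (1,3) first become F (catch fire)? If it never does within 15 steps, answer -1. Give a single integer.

Step 1: cell (1,3)='F' (+6 fires, +2 burnt)
  -> target ignites at step 1
Step 2: cell (1,3)='.' (+7 fires, +6 burnt)
Step 3: cell (1,3)='.' (+4 fires, +7 burnt)
Step 4: cell (1,3)='.' (+3 fires, +4 burnt)
Step 5: cell (1,3)='.' (+1 fires, +3 burnt)
Step 6: cell (1,3)='.' (+0 fires, +1 burnt)
  fire out at step 6

1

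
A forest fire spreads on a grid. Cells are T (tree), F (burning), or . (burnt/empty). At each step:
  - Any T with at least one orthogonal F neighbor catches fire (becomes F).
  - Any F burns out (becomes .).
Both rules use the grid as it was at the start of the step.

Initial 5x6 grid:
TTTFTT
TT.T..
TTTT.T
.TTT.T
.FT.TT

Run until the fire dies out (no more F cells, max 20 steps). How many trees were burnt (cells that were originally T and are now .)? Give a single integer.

Step 1: +5 fires, +2 burnt (F count now 5)
Step 2: +5 fires, +5 burnt (F count now 5)
Step 3: +5 fires, +5 burnt (F count now 5)
Step 4: +1 fires, +5 burnt (F count now 1)
Step 5: +0 fires, +1 burnt (F count now 0)
Fire out after step 5
Initially T: 20, now '.': 26
Total burnt (originally-T cells now '.'): 16

Answer: 16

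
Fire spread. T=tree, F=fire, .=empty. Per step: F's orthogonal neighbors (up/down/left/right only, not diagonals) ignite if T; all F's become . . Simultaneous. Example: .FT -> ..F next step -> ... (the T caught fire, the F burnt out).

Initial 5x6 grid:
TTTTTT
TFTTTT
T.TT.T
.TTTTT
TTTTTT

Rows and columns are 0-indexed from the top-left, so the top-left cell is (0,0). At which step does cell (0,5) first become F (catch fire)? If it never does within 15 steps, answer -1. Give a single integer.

Step 1: cell (0,5)='T' (+3 fires, +1 burnt)
Step 2: cell (0,5)='T' (+5 fires, +3 burnt)
Step 3: cell (0,5)='T' (+4 fires, +5 burnt)
Step 4: cell (0,5)='T' (+5 fires, +4 burnt)
Step 5: cell (0,5)='F' (+5 fires, +5 burnt)
  -> target ignites at step 5
Step 6: cell (0,5)='.' (+3 fires, +5 burnt)
Step 7: cell (0,5)='.' (+1 fires, +3 burnt)
Step 8: cell (0,5)='.' (+0 fires, +1 burnt)
  fire out at step 8

5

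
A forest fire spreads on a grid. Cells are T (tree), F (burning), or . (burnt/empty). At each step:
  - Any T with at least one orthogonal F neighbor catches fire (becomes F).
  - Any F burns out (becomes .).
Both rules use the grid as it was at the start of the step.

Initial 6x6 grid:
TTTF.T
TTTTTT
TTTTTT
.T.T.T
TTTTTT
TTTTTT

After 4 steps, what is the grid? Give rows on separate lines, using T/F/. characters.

Step 1: 2 trees catch fire, 1 burn out
  TTF..T
  TTTFTT
  TTTTTT
  .T.T.T
  TTTTTT
  TTTTTT
Step 2: 4 trees catch fire, 2 burn out
  TF...T
  TTF.FT
  TTTFTT
  .T.T.T
  TTTTTT
  TTTTTT
Step 3: 6 trees catch fire, 4 burn out
  F....T
  TF...F
  TTF.FT
  .T.F.T
  TTTTTT
  TTTTTT
Step 4: 5 trees catch fire, 6 burn out
  .....F
  F.....
  TF...F
  .T...T
  TTTFTT
  TTTTTT

.....F
F.....
TF...F
.T...T
TTTFTT
TTTTTT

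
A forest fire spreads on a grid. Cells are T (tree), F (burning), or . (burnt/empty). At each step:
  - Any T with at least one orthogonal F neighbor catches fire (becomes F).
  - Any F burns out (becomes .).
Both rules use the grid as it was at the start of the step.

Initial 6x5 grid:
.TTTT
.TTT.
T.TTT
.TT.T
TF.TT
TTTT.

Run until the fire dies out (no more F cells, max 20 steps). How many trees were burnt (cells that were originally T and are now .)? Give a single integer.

Answer: 20

Derivation:
Step 1: +3 fires, +1 burnt (F count now 3)
Step 2: +3 fires, +3 burnt (F count now 3)
Step 3: +2 fires, +3 burnt (F count now 2)
Step 4: +3 fires, +2 burnt (F count now 3)
Step 5: +5 fires, +3 burnt (F count now 5)
Step 6: +3 fires, +5 burnt (F count now 3)
Step 7: +1 fires, +3 burnt (F count now 1)
Step 8: +0 fires, +1 burnt (F count now 0)
Fire out after step 8
Initially T: 21, now '.': 29
Total burnt (originally-T cells now '.'): 20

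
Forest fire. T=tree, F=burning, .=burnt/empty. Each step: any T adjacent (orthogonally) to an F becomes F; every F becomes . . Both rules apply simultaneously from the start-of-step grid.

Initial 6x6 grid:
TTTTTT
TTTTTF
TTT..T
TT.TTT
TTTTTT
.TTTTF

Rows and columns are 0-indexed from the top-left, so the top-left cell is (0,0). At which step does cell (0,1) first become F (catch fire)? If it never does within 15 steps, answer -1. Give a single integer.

Step 1: cell (0,1)='T' (+5 fires, +2 burnt)
Step 2: cell (0,1)='T' (+5 fires, +5 burnt)
Step 3: cell (0,1)='T' (+5 fires, +5 burnt)
Step 4: cell (0,1)='T' (+6 fires, +5 burnt)
Step 5: cell (0,1)='F' (+4 fires, +6 burnt)
  -> target ignites at step 5
Step 6: cell (0,1)='.' (+4 fires, +4 burnt)
Step 7: cell (0,1)='.' (+1 fires, +4 burnt)
Step 8: cell (0,1)='.' (+0 fires, +1 burnt)
  fire out at step 8

5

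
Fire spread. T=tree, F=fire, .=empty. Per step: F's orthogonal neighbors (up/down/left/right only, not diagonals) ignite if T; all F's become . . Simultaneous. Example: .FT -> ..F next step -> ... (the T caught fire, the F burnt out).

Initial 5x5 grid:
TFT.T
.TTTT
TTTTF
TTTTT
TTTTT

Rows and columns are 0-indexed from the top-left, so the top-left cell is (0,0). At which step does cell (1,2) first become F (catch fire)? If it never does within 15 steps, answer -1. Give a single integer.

Step 1: cell (1,2)='T' (+6 fires, +2 burnt)
Step 2: cell (1,2)='F' (+7 fires, +6 burnt)
  -> target ignites at step 2
Step 3: cell (1,2)='.' (+4 fires, +7 burnt)
Step 4: cell (1,2)='.' (+3 fires, +4 burnt)
Step 5: cell (1,2)='.' (+1 fires, +3 burnt)
Step 6: cell (1,2)='.' (+0 fires, +1 burnt)
  fire out at step 6

2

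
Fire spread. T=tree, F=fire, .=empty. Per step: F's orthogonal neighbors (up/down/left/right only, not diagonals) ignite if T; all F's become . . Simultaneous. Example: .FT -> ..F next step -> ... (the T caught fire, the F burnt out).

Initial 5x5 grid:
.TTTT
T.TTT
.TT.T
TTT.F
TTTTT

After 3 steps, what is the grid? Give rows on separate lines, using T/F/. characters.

Step 1: 2 trees catch fire, 1 burn out
  .TTTT
  T.TTT
  .TT.F
  TTT..
  TTTTF
Step 2: 2 trees catch fire, 2 burn out
  .TTTT
  T.TTF
  .TT..
  TTT..
  TTTF.
Step 3: 3 trees catch fire, 2 burn out
  .TTTF
  T.TF.
  .TT..
  TTT..
  TTF..

.TTTF
T.TF.
.TT..
TTT..
TTF..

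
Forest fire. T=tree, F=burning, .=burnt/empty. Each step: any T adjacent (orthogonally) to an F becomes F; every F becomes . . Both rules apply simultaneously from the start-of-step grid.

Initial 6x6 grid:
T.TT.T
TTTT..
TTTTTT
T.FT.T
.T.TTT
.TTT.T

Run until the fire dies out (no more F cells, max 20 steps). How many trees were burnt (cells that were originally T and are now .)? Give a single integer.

Step 1: +2 fires, +1 burnt (F count now 2)
Step 2: +4 fires, +2 burnt (F count now 4)
Step 3: +7 fires, +4 burnt (F count now 7)
Step 4: +6 fires, +7 burnt (F count now 6)
Step 5: +4 fires, +6 burnt (F count now 4)
Step 6: +1 fires, +4 burnt (F count now 1)
Step 7: +0 fires, +1 burnt (F count now 0)
Fire out after step 7
Initially T: 25, now '.': 35
Total burnt (originally-T cells now '.'): 24

Answer: 24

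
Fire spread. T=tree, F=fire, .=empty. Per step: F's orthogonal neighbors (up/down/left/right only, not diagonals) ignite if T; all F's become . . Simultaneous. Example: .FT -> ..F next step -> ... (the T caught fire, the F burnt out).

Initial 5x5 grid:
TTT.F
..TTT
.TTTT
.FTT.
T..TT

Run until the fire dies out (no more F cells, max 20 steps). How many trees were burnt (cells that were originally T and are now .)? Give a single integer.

Answer: 14

Derivation:
Step 1: +3 fires, +2 burnt (F count now 3)
Step 2: +4 fires, +3 burnt (F count now 4)
Step 3: +3 fires, +4 burnt (F count now 3)
Step 4: +2 fires, +3 burnt (F count now 2)
Step 5: +1 fires, +2 burnt (F count now 1)
Step 6: +1 fires, +1 burnt (F count now 1)
Step 7: +0 fires, +1 burnt (F count now 0)
Fire out after step 7
Initially T: 15, now '.': 24
Total burnt (originally-T cells now '.'): 14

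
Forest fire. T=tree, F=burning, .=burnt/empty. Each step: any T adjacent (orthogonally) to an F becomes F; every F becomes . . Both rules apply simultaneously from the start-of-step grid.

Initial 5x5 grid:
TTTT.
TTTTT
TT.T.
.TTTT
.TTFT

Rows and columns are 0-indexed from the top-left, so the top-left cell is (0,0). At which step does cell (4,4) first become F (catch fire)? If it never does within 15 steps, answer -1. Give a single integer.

Step 1: cell (4,4)='F' (+3 fires, +1 burnt)
  -> target ignites at step 1
Step 2: cell (4,4)='.' (+4 fires, +3 burnt)
Step 3: cell (4,4)='.' (+2 fires, +4 burnt)
Step 4: cell (4,4)='.' (+4 fires, +2 burnt)
Step 5: cell (4,4)='.' (+3 fires, +4 burnt)
Step 6: cell (4,4)='.' (+2 fires, +3 burnt)
Step 7: cell (4,4)='.' (+1 fires, +2 burnt)
Step 8: cell (4,4)='.' (+0 fires, +1 burnt)
  fire out at step 8

1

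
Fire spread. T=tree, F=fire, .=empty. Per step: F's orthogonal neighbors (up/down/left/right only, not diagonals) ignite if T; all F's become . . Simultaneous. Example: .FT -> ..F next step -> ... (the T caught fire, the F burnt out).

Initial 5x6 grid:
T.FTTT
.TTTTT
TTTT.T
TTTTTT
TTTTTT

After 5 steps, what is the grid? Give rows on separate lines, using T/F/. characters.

Step 1: 2 trees catch fire, 1 burn out
  T..FTT
  .TFTTT
  TTTT.T
  TTTTTT
  TTTTTT
Step 2: 4 trees catch fire, 2 burn out
  T...FT
  .F.FTT
  TTFT.T
  TTTTTT
  TTTTTT
Step 3: 5 trees catch fire, 4 burn out
  T....F
  ....FT
  TF.F.T
  TTFTTT
  TTTTTT
Step 4: 5 trees catch fire, 5 burn out
  T.....
  .....F
  F....T
  TF.FTT
  TTFTTT
Step 5: 5 trees catch fire, 5 burn out
  T.....
  ......
  .....F
  F...FT
  TF.FTT

T.....
......
.....F
F...FT
TF.FTT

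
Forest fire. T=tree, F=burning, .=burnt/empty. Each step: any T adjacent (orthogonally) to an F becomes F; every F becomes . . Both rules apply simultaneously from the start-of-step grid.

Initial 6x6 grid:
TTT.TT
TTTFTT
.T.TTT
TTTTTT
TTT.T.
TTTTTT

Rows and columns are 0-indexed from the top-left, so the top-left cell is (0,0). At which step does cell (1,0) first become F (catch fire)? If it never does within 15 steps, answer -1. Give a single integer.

Step 1: cell (1,0)='T' (+3 fires, +1 burnt)
Step 2: cell (1,0)='T' (+6 fires, +3 burnt)
Step 3: cell (1,0)='F' (+7 fires, +6 burnt)
  -> target ignites at step 3
Step 4: cell (1,0)='.' (+5 fires, +7 burnt)
Step 5: cell (1,0)='.' (+4 fires, +5 burnt)
Step 6: cell (1,0)='.' (+4 fires, +4 burnt)
Step 7: cell (1,0)='.' (+1 fires, +4 burnt)
Step 8: cell (1,0)='.' (+0 fires, +1 burnt)
  fire out at step 8

3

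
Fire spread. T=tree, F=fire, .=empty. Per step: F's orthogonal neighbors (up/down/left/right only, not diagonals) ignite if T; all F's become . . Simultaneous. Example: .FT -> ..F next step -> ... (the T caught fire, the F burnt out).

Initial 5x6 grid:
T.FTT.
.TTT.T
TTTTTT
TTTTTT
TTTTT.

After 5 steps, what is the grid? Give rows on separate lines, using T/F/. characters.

Step 1: 2 trees catch fire, 1 burn out
  T..FT.
  .TFT.T
  TTTTTT
  TTTTTT
  TTTTT.
Step 2: 4 trees catch fire, 2 burn out
  T...F.
  .F.F.T
  TTFTTT
  TTTTTT
  TTTTT.
Step 3: 3 trees catch fire, 4 burn out
  T.....
  .....T
  TF.FTT
  TTFTTT
  TTTTT.
Step 4: 5 trees catch fire, 3 burn out
  T.....
  .....T
  F...FT
  TF.FTT
  TTFTT.
Step 5: 5 trees catch fire, 5 burn out
  T.....
  .....T
  .....F
  F...FT
  TF.FT.

T.....
.....T
.....F
F...FT
TF.FT.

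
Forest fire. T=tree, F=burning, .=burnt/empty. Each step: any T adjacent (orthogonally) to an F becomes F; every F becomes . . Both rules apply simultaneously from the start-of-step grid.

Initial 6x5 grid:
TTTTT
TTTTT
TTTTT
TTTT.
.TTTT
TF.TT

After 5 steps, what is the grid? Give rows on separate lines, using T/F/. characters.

Step 1: 2 trees catch fire, 1 burn out
  TTTTT
  TTTTT
  TTTTT
  TTTT.
  .FTTT
  F..TT
Step 2: 2 trees catch fire, 2 burn out
  TTTTT
  TTTTT
  TTTTT
  TFTT.
  ..FTT
  ...TT
Step 3: 4 trees catch fire, 2 burn out
  TTTTT
  TTTTT
  TFTTT
  F.FT.
  ...FT
  ...TT
Step 4: 6 trees catch fire, 4 burn out
  TTTTT
  TFTTT
  F.FTT
  ...F.
  ....F
  ...FT
Step 5: 5 trees catch fire, 6 burn out
  TFTTT
  F.FTT
  ...FT
  .....
  .....
  ....F

TFTTT
F.FTT
...FT
.....
.....
....F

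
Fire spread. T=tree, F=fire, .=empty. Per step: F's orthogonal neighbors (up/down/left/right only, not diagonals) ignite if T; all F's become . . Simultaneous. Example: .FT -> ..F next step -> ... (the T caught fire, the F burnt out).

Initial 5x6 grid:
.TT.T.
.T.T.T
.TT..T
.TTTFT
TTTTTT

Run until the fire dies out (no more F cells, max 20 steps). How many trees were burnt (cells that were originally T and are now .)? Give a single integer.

Step 1: +3 fires, +1 burnt (F count now 3)
Step 2: +4 fires, +3 burnt (F count now 4)
Step 3: +4 fires, +4 burnt (F count now 4)
Step 4: +2 fires, +4 burnt (F count now 2)
Step 5: +2 fires, +2 burnt (F count now 2)
Step 6: +1 fires, +2 burnt (F count now 1)
Step 7: +1 fires, +1 burnt (F count now 1)
Step 8: +0 fires, +1 burnt (F count now 0)
Fire out after step 8
Initially T: 19, now '.': 28
Total burnt (originally-T cells now '.'): 17

Answer: 17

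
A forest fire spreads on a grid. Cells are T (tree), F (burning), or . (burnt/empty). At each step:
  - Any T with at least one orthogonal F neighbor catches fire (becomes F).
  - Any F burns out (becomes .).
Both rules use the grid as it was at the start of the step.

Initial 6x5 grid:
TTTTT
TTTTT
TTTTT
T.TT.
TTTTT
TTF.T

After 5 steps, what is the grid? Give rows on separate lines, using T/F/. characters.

Step 1: 2 trees catch fire, 1 burn out
  TTTTT
  TTTTT
  TTTTT
  T.TT.
  TTFTT
  TF..T
Step 2: 4 trees catch fire, 2 burn out
  TTTTT
  TTTTT
  TTTTT
  T.FT.
  TF.FT
  F...T
Step 3: 4 trees catch fire, 4 burn out
  TTTTT
  TTTTT
  TTFTT
  T..F.
  F...F
  ....T
Step 4: 5 trees catch fire, 4 burn out
  TTTTT
  TTFTT
  TF.FT
  F....
  .....
  ....F
Step 5: 5 trees catch fire, 5 burn out
  TTFTT
  TF.FT
  F...F
  .....
  .....
  .....

TTFTT
TF.FT
F...F
.....
.....
.....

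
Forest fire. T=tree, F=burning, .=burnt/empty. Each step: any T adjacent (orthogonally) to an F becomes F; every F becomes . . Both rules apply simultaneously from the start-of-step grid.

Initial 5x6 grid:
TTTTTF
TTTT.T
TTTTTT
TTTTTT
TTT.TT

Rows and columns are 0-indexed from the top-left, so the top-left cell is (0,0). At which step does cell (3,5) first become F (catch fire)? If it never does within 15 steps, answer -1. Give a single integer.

Step 1: cell (3,5)='T' (+2 fires, +1 burnt)
Step 2: cell (3,5)='T' (+2 fires, +2 burnt)
Step 3: cell (3,5)='F' (+4 fires, +2 burnt)
  -> target ignites at step 3
Step 4: cell (3,5)='.' (+5 fires, +4 burnt)
Step 5: cell (3,5)='.' (+5 fires, +5 burnt)
Step 6: cell (3,5)='.' (+3 fires, +5 burnt)
Step 7: cell (3,5)='.' (+3 fires, +3 burnt)
Step 8: cell (3,5)='.' (+2 fires, +3 burnt)
Step 9: cell (3,5)='.' (+1 fires, +2 burnt)
Step 10: cell (3,5)='.' (+0 fires, +1 burnt)
  fire out at step 10

3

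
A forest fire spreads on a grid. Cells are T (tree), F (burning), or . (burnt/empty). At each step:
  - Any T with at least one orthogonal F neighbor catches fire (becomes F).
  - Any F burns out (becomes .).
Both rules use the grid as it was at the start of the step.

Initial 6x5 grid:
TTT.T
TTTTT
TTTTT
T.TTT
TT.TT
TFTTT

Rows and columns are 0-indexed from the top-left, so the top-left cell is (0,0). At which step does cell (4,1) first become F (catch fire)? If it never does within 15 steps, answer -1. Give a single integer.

Step 1: cell (4,1)='F' (+3 fires, +1 burnt)
  -> target ignites at step 1
Step 2: cell (4,1)='.' (+2 fires, +3 burnt)
Step 3: cell (4,1)='.' (+3 fires, +2 burnt)
Step 4: cell (4,1)='.' (+3 fires, +3 burnt)
Step 5: cell (4,1)='.' (+5 fires, +3 burnt)
Step 6: cell (4,1)='.' (+5 fires, +5 burnt)
Step 7: cell (4,1)='.' (+3 fires, +5 burnt)
Step 8: cell (4,1)='.' (+2 fires, +3 burnt)
Step 9: cell (4,1)='.' (+0 fires, +2 burnt)
  fire out at step 9

1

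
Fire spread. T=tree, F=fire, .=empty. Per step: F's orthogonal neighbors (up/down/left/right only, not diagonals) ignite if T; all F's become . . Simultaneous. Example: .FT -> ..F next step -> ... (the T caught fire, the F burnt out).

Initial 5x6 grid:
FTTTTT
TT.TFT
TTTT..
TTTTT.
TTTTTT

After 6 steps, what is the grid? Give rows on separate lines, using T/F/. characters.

Step 1: 5 trees catch fire, 2 burn out
  .FTTFT
  FT.F.F
  TTTT..
  TTTTT.
  TTTTTT
Step 2: 6 trees catch fire, 5 burn out
  ..FF.F
  .F....
  FTTF..
  TTTTT.
  TTTTTT
Step 3: 4 trees catch fire, 6 burn out
  ......
  ......
  .FF...
  FTTFT.
  TTTTTT
Step 4: 5 trees catch fire, 4 burn out
  ......
  ......
  ......
  .FF.F.
  FTTFTT
Step 5: 3 trees catch fire, 5 burn out
  ......
  ......
  ......
  ......
  .FF.FT
Step 6: 1 trees catch fire, 3 burn out
  ......
  ......
  ......
  ......
  .....F

......
......
......
......
.....F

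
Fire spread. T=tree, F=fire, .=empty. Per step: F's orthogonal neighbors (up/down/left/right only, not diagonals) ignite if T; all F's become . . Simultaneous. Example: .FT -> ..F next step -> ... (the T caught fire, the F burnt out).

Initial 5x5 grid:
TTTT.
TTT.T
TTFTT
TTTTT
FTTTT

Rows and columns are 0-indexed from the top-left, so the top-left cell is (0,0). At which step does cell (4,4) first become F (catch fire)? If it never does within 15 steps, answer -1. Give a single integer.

Step 1: cell (4,4)='T' (+6 fires, +2 burnt)
Step 2: cell (4,4)='T' (+7 fires, +6 burnt)
Step 3: cell (4,4)='T' (+6 fires, +7 burnt)
Step 4: cell (4,4)='F' (+2 fires, +6 burnt)
  -> target ignites at step 4
Step 5: cell (4,4)='.' (+0 fires, +2 burnt)
  fire out at step 5

4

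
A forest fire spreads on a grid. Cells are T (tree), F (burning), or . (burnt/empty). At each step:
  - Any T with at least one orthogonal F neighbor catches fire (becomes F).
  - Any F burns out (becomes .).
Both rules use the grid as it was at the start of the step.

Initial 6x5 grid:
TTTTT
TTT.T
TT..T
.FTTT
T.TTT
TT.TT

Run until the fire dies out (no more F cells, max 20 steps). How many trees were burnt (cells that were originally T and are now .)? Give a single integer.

Step 1: +2 fires, +1 burnt (F count now 2)
Step 2: +4 fires, +2 burnt (F count now 4)
Step 3: +5 fires, +4 burnt (F count now 5)
Step 4: +5 fires, +5 burnt (F count now 5)
Step 5: +3 fires, +5 burnt (F count now 3)
Step 6: +1 fires, +3 burnt (F count now 1)
Step 7: +0 fires, +1 burnt (F count now 0)
Fire out after step 7
Initially T: 23, now '.': 27
Total burnt (originally-T cells now '.'): 20

Answer: 20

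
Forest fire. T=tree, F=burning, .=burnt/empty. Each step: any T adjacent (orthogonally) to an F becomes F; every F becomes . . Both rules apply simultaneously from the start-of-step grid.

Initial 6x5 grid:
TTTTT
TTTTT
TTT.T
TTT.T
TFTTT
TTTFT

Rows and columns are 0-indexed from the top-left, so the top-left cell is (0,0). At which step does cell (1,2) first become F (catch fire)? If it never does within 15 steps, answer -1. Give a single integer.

Step 1: cell (1,2)='T' (+7 fires, +2 burnt)
Step 2: cell (1,2)='T' (+5 fires, +7 burnt)
Step 3: cell (1,2)='T' (+4 fires, +5 burnt)
Step 4: cell (1,2)='F' (+4 fires, +4 burnt)
  -> target ignites at step 4
Step 5: cell (1,2)='.' (+4 fires, +4 burnt)
Step 6: cell (1,2)='.' (+2 fires, +4 burnt)
Step 7: cell (1,2)='.' (+0 fires, +2 burnt)
  fire out at step 7

4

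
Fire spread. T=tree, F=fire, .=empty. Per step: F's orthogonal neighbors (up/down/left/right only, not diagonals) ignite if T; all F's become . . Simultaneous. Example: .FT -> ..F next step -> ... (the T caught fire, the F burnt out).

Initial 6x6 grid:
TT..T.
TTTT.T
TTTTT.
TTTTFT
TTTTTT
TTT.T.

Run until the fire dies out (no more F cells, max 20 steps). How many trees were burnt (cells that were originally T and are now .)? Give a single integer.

Answer: 26

Derivation:
Step 1: +4 fires, +1 burnt (F count now 4)
Step 2: +5 fires, +4 burnt (F count now 5)
Step 3: +4 fires, +5 burnt (F count now 4)
Step 4: +5 fires, +4 burnt (F count now 5)
Step 5: +4 fires, +5 burnt (F count now 4)
Step 6: +3 fires, +4 burnt (F count now 3)
Step 7: +1 fires, +3 burnt (F count now 1)
Step 8: +0 fires, +1 burnt (F count now 0)
Fire out after step 8
Initially T: 28, now '.': 34
Total burnt (originally-T cells now '.'): 26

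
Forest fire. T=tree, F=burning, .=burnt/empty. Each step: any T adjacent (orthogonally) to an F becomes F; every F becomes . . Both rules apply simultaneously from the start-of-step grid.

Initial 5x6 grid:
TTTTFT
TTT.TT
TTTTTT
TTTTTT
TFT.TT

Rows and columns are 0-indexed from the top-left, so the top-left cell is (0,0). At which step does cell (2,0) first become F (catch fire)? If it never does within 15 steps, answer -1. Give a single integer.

Step 1: cell (2,0)='T' (+6 fires, +2 burnt)
Step 2: cell (2,0)='T' (+6 fires, +6 burnt)
Step 3: cell (2,0)='F' (+9 fires, +6 burnt)
  -> target ignites at step 3
Step 4: cell (2,0)='.' (+4 fires, +9 burnt)
Step 5: cell (2,0)='.' (+1 fires, +4 burnt)
Step 6: cell (2,0)='.' (+0 fires, +1 burnt)
  fire out at step 6

3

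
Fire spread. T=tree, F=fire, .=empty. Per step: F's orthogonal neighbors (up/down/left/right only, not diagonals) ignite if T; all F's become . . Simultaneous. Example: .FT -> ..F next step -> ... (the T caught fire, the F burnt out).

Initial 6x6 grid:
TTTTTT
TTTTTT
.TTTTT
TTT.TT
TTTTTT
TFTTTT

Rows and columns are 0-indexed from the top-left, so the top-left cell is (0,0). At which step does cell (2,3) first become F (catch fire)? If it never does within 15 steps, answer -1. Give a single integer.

Step 1: cell (2,3)='T' (+3 fires, +1 burnt)
Step 2: cell (2,3)='T' (+4 fires, +3 burnt)
Step 3: cell (2,3)='T' (+5 fires, +4 burnt)
Step 4: cell (2,3)='T' (+4 fires, +5 burnt)
Step 5: cell (2,3)='F' (+6 fires, +4 burnt)
  -> target ignites at step 5
Step 6: cell (2,3)='.' (+5 fires, +6 burnt)
Step 7: cell (2,3)='.' (+3 fires, +5 burnt)
Step 8: cell (2,3)='.' (+2 fires, +3 burnt)
Step 9: cell (2,3)='.' (+1 fires, +2 burnt)
Step 10: cell (2,3)='.' (+0 fires, +1 burnt)
  fire out at step 10

5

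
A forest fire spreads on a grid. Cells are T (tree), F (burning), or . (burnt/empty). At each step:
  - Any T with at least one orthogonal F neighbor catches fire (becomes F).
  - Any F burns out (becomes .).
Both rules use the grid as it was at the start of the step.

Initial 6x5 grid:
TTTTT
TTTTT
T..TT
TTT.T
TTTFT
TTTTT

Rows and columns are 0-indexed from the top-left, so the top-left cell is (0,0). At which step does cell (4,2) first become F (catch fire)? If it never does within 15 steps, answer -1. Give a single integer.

Step 1: cell (4,2)='F' (+3 fires, +1 burnt)
  -> target ignites at step 1
Step 2: cell (4,2)='.' (+5 fires, +3 burnt)
Step 3: cell (4,2)='.' (+4 fires, +5 burnt)
Step 4: cell (4,2)='.' (+4 fires, +4 burnt)
Step 5: cell (4,2)='.' (+3 fires, +4 burnt)
Step 6: cell (4,2)='.' (+3 fires, +3 burnt)
Step 7: cell (4,2)='.' (+3 fires, +3 burnt)
Step 8: cell (4,2)='.' (+1 fires, +3 burnt)
Step 9: cell (4,2)='.' (+0 fires, +1 burnt)
  fire out at step 9

1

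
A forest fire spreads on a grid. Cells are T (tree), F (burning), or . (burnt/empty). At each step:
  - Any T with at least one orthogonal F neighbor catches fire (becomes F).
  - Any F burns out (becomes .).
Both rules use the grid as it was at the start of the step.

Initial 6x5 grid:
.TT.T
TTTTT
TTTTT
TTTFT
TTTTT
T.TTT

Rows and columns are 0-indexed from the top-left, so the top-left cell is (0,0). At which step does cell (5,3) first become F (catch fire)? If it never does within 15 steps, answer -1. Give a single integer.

Step 1: cell (5,3)='T' (+4 fires, +1 burnt)
Step 2: cell (5,3)='F' (+7 fires, +4 burnt)
  -> target ignites at step 2
Step 3: cell (5,3)='.' (+7 fires, +7 burnt)
Step 4: cell (5,3)='.' (+5 fires, +7 burnt)
Step 5: cell (5,3)='.' (+3 fires, +5 burnt)
Step 6: cell (5,3)='.' (+0 fires, +3 burnt)
  fire out at step 6

2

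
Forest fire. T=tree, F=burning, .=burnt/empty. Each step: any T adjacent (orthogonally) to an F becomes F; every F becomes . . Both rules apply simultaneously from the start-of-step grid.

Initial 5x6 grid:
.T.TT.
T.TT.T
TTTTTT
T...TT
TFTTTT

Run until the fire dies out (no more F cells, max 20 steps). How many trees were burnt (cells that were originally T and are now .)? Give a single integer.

Step 1: +2 fires, +1 burnt (F count now 2)
Step 2: +2 fires, +2 burnt (F count now 2)
Step 3: +2 fires, +2 burnt (F count now 2)
Step 4: +4 fires, +2 burnt (F count now 4)
Step 5: +3 fires, +4 burnt (F count now 3)
Step 6: +3 fires, +3 burnt (F count now 3)
Step 7: +2 fires, +3 burnt (F count now 2)
Step 8: +1 fires, +2 burnt (F count now 1)
Step 9: +1 fires, +1 burnt (F count now 1)
Step 10: +0 fires, +1 burnt (F count now 0)
Fire out after step 10
Initially T: 21, now '.': 29
Total burnt (originally-T cells now '.'): 20

Answer: 20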